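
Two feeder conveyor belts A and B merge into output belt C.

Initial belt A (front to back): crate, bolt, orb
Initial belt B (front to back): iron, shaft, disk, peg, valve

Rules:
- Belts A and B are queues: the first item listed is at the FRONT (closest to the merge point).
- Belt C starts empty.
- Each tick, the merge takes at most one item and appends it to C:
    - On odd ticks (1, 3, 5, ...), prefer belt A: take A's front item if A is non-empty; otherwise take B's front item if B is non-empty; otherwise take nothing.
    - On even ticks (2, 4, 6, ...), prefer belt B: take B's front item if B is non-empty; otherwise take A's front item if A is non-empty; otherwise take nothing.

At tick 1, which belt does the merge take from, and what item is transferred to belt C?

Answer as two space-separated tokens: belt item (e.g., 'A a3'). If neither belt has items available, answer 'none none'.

Tick 1: prefer A, take crate from A; A=[bolt,orb] B=[iron,shaft,disk,peg,valve] C=[crate]

Answer: A crate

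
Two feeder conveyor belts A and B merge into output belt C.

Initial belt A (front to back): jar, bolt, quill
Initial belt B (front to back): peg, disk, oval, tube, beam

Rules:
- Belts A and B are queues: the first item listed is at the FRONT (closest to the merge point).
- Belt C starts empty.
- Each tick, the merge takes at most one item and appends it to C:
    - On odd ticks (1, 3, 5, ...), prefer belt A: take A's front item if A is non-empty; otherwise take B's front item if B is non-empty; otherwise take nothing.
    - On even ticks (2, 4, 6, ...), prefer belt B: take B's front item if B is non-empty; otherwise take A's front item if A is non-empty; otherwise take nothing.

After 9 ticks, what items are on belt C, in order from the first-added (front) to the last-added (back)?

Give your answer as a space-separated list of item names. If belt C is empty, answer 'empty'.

Tick 1: prefer A, take jar from A; A=[bolt,quill] B=[peg,disk,oval,tube,beam] C=[jar]
Tick 2: prefer B, take peg from B; A=[bolt,quill] B=[disk,oval,tube,beam] C=[jar,peg]
Tick 3: prefer A, take bolt from A; A=[quill] B=[disk,oval,tube,beam] C=[jar,peg,bolt]
Tick 4: prefer B, take disk from B; A=[quill] B=[oval,tube,beam] C=[jar,peg,bolt,disk]
Tick 5: prefer A, take quill from A; A=[-] B=[oval,tube,beam] C=[jar,peg,bolt,disk,quill]
Tick 6: prefer B, take oval from B; A=[-] B=[tube,beam] C=[jar,peg,bolt,disk,quill,oval]
Tick 7: prefer A, take tube from B; A=[-] B=[beam] C=[jar,peg,bolt,disk,quill,oval,tube]
Tick 8: prefer B, take beam from B; A=[-] B=[-] C=[jar,peg,bolt,disk,quill,oval,tube,beam]
Tick 9: prefer A, both empty, nothing taken; A=[-] B=[-] C=[jar,peg,bolt,disk,quill,oval,tube,beam]

Answer: jar peg bolt disk quill oval tube beam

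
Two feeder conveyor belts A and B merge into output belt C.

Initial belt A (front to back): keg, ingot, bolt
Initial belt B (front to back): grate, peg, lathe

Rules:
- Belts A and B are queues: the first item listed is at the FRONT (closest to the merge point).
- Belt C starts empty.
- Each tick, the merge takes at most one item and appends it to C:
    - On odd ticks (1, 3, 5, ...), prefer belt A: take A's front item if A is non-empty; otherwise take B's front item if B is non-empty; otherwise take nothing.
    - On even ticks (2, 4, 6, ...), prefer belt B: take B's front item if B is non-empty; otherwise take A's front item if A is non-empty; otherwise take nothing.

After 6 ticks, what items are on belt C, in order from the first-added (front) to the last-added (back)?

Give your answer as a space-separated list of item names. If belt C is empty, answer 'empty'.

Answer: keg grate ingot peg bolt lathe

Derivation:
Tick 1: prefer A, take keg from A; A=[ingot,bolt] B=[grate,peg,lathe] C=[keg]
Tick 2: prefer B, take grate from B; A=[ingot,bolt] B=[peg,lathe] C=[keg,grate]
Tick 3: prefer A, take ingot from A; A=[bolt] B=[peg,lathe] C=[keg,grate,ingot]
Tick 4: prefer B, take peg from B; A=[bolt] B=[lathe] C=[keg,grate,ingot,peg]
Tick 5: prefer A, take bolt from A; A=[-] B=[lathe] C=[keg,grate,ingot,peg,bolt]
Tick 6: prefer B, take lathe from B; A=[-] B=[-] C=[keg,grate,ingot,peg,bolt,lathe]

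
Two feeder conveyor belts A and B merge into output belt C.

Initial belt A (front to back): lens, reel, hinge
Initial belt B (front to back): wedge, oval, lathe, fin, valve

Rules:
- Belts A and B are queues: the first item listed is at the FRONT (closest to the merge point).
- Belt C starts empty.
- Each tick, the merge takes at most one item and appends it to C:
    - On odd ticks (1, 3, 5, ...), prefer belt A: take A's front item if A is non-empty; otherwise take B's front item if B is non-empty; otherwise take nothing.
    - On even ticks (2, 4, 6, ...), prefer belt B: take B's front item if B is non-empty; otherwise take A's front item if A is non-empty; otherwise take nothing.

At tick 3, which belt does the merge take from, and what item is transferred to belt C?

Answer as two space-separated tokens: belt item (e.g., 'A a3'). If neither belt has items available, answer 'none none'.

Tick 1: prefer A, take lens from A; A=[reel,hinge] B=[wedge,oval,lathe,fin,valve] C=[lens]
Tick 2: prefer B, take wedge from B; A=[reel,hinge] B=[oval,lathe,fin,valve] C=[lens,wedge]
Tick 3: prefer A, take reel from A; A=[hinge] B=[oval,lathe,fin,valve] C=[lens,wedge,reel]

Answer: A reel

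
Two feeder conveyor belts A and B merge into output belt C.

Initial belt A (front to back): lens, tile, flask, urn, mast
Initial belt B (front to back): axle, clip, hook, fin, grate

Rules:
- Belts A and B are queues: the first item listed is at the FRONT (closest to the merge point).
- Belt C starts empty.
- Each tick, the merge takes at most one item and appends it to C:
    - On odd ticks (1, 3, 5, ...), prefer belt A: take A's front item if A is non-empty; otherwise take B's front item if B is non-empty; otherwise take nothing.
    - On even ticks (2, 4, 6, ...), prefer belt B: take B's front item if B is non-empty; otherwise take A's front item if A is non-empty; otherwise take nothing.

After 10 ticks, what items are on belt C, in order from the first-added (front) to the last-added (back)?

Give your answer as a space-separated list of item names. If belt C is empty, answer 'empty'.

Answer: lens axle tile clip flask hook urn fin mast grate

Derivation:
Tick 1: prefer A, take lens from A; A=[tile,flask,urn,mast] B=[axle,clip,hook,fin,grate] C=[lens]
Tick 2: prefer B, take axle from B; A=[tile,flask,urn,mast] B=[clip,hook,fin,grate] C=[lens,axle]
Tick 3: prefer A, take tile from A; A=[flask,urn,mast] B=[clip,hook,fin,grate] C=[lens,axle,tile]
Tick 4: prefer B, take clip from B; A=[flask,urn,mast] B=[hook,fin,grate] C=[lens,axle,tile,clip]
Tick 5: prefer A, take flask from A; A=[urn,mast] B=[hook,fin,grate] C=[lens,axle,tile,clip,flask]
Tick 6: prefer B, take hook from B; A=[urn,mast] B=[fin,grate] C=[lens,axle,tile,clip,flask,hook]
Tick 7: prefer A, take urn from A; A=[mast] B=[fin,grate] C=[lens,axle,tile,clip,flask,hook,urn]
Tick 8: prefer B, take fin from B; A=[mast] B=[grate] C=[lens,axle,tile,clip,flask,hook,urn,fin]
Tick 9: prefer A, take mast from A; A=[-] B=[grate] C=[lens,axle,tile,clip,flask,hook,urn,fin,mast]
Tick 10: prefer B, take grate from B; A=[-] B=[-] C=[lens,axle,tile,clip,flask,hook,urn,fin,mast,grate]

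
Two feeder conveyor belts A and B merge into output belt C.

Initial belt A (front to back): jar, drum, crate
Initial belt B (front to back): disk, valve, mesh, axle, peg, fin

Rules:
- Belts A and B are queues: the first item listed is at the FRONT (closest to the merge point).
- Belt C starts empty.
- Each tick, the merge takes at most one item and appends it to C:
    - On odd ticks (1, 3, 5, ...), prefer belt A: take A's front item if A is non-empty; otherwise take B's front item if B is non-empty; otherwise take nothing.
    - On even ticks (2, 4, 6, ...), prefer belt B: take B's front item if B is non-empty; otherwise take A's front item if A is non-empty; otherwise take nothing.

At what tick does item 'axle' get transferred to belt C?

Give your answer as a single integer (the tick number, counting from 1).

Answer: 7

Derivation:
Tick 1: prefer A, take jar from A; A=[drum,crate] B=[disk,valve,mesh,axle,peg,fin] C=[jar]
Tick 2: prefer B, take disk from B; A=[drum,crate] B=[valve,mesh,axle,peg,fin] C=[jar,disk]
Tick 3: prefer A, take drum from A; A=[crate] B=[valve,mesh,axle,peg,fin] C=[jar,disk,drum]
Tick 4: prefer B, take valve from B; A=[crate] B=[mesh,axle,peg,fin] C=[jar,disk,drum,valve]
Tick 5: prefer A, take crate from A; A=[-] B=[mesh,axle,peg,fin] C=[jar,disk,drum,valve,crate]
Tick 6: prefer B, take mesh from B; A=[-] B=[axle,peg,fin] C=[jar,disk,drum,valve,crate,mesh]
Tick 7: prefer A, take axle from B; A=[-] B=[peg,fin] C=[jar,disk,drum,valve,crate,mesh,axle]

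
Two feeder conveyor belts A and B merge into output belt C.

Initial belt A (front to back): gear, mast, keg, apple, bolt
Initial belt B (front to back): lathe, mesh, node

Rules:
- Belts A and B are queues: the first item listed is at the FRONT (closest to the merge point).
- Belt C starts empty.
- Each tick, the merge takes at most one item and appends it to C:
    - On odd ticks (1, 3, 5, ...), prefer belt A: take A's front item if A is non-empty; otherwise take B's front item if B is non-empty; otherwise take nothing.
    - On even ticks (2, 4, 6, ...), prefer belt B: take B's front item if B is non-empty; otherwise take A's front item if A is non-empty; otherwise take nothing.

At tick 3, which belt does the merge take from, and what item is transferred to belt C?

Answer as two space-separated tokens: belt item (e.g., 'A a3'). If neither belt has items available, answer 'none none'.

Answer: A mast

Derivation:
Tick 1: prefer A, take gear from A; A=[mast,keg,apple,bolt] B=[lathe,mesh,node] C=[gear]
Tick 2: prefer B, take lathe from B; A=[mast,keg,apple,bolt] B=[mesh,node] C=[gear,lathe]
Tick 3: prefer A, take mast from A; A=[keg,apple,bolt] B=[mesh,node] C=[gear,lathe,mast]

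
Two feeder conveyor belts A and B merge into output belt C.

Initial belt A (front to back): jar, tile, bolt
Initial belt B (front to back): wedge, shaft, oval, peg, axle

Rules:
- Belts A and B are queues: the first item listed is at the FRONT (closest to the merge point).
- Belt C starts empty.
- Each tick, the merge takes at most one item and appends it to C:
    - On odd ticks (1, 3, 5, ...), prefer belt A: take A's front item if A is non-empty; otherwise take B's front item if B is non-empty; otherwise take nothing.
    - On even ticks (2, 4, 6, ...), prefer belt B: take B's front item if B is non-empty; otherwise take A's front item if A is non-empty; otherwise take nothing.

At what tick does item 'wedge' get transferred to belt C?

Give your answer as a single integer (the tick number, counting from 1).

Tick 1: prefer A, take jar from A; A=[tile,bolt] B=[wedge,shaft,oval,peg,axle] C=[jar]
Tick 2: prefer B, take wedge from B; A=[tile,bolt] B=[shaft,oval,peg,axle] C=[jar,wedge]

Answer: 2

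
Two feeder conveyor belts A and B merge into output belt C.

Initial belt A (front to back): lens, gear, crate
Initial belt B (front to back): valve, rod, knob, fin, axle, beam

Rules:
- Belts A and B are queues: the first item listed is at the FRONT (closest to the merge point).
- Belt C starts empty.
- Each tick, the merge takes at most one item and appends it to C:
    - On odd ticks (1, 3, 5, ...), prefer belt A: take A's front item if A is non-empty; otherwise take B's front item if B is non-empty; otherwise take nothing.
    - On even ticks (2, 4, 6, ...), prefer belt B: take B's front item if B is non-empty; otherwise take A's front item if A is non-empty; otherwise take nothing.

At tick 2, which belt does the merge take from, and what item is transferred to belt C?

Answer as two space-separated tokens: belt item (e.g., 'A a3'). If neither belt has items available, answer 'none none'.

Answer: B valve

Derivation:
Tick 1: prefer A, take lens from A; A=[gear,crate] B=[valve,rod,knob,fin,axle,beam] C=[lens]
Tick 2: prefer B, take valve from B; A=[gear,crate] B=[rod,knob,fin,axle,beam] C=[lens,valve]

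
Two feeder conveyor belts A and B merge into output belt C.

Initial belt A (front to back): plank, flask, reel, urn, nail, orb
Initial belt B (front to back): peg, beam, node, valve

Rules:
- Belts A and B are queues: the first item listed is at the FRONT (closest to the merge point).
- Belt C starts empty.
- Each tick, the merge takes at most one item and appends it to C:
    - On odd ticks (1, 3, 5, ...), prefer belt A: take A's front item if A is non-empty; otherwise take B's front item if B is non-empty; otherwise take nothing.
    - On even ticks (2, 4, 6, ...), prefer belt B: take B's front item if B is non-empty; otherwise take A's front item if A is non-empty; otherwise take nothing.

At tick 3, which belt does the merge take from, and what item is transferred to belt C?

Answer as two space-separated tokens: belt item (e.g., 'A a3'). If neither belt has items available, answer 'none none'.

Tick 1: prefer A, take plank from A; A=[flask,reel,urn,nail,orb] B=[peg,beam,node,valve] C=[plank]
Tick 2: prefer B, take peg from B; A=[flask,reel,urn,nail,orb] B=[beam,node,valve] C=[plank,peg]
Tick 3: prefer A, take flask from A; A=[reel,urn,nail,orb] B=[beam,node,valve] C=[plank,peg,flask]

Answer: A flask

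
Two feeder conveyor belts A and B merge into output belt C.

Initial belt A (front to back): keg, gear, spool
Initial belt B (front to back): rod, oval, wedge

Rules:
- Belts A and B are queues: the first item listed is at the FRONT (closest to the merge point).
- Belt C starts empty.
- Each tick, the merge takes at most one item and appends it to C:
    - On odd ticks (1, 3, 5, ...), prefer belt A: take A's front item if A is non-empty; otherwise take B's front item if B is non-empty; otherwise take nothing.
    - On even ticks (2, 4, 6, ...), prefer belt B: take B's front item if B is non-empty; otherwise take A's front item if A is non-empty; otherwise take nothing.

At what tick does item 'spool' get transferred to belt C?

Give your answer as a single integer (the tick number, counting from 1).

Answer: 5

Derivation:
Tick 1: prefer A, take keg from A; A=[gear,spool] B=[rod,oval,wedge] C=[keg]
Tick 2: prefer B, take rod from B; A=[gear,spool] B=[oval,wedge] C=[keg,rod]
Tick 3: prefer A, take gear from A; A=[spool] B=[oval,wedge] C=[keg,rod,gear]
Tick 4: prefer B, take oval from B; A=[spool] B=[wedge] C=[keg,rod,gear,oval]
Tick 5: prefer A, take spool from A; A=[-] B=[wedge] C=[keg,rod,gear,oval,spool]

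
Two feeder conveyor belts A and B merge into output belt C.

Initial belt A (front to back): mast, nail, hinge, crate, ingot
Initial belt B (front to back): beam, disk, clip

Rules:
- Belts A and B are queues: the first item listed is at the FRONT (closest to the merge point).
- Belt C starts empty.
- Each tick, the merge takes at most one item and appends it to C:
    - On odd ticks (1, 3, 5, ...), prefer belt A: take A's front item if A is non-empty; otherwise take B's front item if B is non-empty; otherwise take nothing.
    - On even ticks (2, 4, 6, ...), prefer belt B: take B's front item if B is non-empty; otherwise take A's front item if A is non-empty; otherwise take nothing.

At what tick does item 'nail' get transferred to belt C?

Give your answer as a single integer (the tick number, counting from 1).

Tick 1: prefer A, take mast from A; A=[nail,hinge,crate,ingot] B=[beam,disk,clip] C=[mast]
Tick 2: prefer B, take beam from B; A=[nail,hinge,crate,ingot] B=[disk,clip] C=[mast,beam]
Tick 3: prefer A, take nail from A; A=[hinge,crate,ingot] B=[disk,clip] C=[mast,beam,nail]

Answer: 3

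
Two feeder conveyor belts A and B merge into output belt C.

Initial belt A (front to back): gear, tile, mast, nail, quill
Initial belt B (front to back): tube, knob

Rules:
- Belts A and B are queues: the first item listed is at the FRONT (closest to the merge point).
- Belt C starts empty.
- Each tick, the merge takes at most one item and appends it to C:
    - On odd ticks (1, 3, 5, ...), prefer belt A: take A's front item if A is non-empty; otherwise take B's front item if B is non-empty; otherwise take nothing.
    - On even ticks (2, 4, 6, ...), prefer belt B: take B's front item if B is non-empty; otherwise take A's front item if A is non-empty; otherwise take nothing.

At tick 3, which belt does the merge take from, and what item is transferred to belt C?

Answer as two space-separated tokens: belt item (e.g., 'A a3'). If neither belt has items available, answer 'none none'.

Answer: A tile

Derivation:
Tick 1: prefer A, take gear from A; A=[tile,mast,nail,quill] B=[tube,knob] C=[gear]
Tick 2: prefer B, take tube from B; A=[tile,mast,nail,quill] B=[knob] C=[gear,tube]
Tick 3: prefer A, take tile from A; A=[mast,nail,quill] B=[knob] C=[gear,tube,tile]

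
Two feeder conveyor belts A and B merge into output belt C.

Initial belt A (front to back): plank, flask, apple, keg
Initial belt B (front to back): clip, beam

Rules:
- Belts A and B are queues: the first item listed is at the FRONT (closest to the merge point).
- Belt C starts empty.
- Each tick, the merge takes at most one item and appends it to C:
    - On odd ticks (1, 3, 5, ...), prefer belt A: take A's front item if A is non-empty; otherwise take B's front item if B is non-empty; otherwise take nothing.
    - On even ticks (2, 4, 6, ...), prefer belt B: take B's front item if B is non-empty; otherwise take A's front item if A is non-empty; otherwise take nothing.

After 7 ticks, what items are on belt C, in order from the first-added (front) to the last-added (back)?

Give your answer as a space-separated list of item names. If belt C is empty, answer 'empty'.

Tick 1: prefer A, take plank from A; A=[flask,apple,keg] B=[clip,beam] C=[plank]
Tick 2: prefer B, take clip from B; A=[flask,apple,keg] B=[beam] C=[plank,clip]
Tick 3: prefer A, take flask from A; A=[apple,keg] B=[beam] C=[plank,clip,flask]
Tick 4: prefer B, take beam from B; A=[apple,keg] B=[-] C=[plank,clip,flask,beam]
Tick 5: prefer A, take apple from A; A=[keg] B=[-] C=[plank,clip,flask,beam,apple]
Tick 6: prefer B, take keg from A; A=[-] B=[-] C=[plank,clip,flask,beam,apple,keg]
Tick 7: prefer A, both empty, nothing taken; A=[-] B=[-] C=[plank,clip,flask,beam,apple,keg]

Answer: plank clip flask beam apple keg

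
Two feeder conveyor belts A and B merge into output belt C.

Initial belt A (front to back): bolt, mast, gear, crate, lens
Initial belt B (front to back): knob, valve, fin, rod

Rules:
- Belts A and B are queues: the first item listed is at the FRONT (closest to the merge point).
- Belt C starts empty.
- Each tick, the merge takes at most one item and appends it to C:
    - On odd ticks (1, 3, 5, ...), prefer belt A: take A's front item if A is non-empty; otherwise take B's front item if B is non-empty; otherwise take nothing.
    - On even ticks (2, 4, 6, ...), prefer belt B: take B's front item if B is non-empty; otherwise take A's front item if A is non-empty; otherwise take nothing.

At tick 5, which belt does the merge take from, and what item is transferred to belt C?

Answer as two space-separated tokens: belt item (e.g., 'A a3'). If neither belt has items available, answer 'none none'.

Tick 1: prefer A, take bolt from A; A=[mast,gear,crate,lens] B=[knob,valve,fin,rod] C=[bolt]
Tick 2: prefer B, take knob from B; A=[mast,gear,crate,lens] B=[valve,fin,rod] C=[bolt,knob]
Tick 3: prefer A, take mast from A; A=[gear,crate,lens] B=[valve,fin,rod] C=[bolt,knob,mast]
Tick 4: prefer B, take valve from B; A=[gear,crate,lens] B=[fin,rod] C=[bolt,knob,mast,valve]
Tick 5: prefer A, take gear from A; A=[crate,lens] B=[fin,rod] C=[bolt,knob,mast,valve,gear]

Answer: A gear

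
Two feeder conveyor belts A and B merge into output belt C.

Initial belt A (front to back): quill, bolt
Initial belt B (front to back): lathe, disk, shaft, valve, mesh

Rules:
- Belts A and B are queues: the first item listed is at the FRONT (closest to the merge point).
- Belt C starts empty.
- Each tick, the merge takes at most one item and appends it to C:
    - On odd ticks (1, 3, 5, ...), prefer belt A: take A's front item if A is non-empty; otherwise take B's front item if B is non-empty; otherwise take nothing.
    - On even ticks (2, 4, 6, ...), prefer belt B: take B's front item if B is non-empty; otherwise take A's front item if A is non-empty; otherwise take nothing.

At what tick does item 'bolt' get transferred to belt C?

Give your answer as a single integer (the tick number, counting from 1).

Tick 1: prefer A, take quill from A; A=[bolt] B=[lathe,disk,shaft,valve,mesh] C=[quill]
Tick 2: prefer B, take lathe from B; A=[bolt] B=[disk,shaft,valve,mesh] C=[quill,lathe]
Tick 3: prefer A, take bolt from A; A=[-] B=[disk,shaft,valve,mesh] C=[quill,lathe,bolt]

Answer: 3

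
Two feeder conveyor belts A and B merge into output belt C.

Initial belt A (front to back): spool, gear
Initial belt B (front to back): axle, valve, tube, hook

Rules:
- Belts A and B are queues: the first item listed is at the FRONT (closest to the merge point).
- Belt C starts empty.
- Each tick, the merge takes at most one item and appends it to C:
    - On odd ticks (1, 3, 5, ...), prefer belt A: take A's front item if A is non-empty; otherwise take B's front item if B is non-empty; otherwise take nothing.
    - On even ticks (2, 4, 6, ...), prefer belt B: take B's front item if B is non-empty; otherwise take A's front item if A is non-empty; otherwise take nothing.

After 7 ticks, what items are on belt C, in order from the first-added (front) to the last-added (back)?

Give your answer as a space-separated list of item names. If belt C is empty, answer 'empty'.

Tick 1: prefer A, take spool from A; A=[gear] B=[axle,valve,tube,hook] C=[spool]
Tick 2: prefer B, take axle from B; A=[gear] B=[valve,tube,hook] C=[spool,axle]
Tick 3: prefer A, take gear from A; A=[-] B=[valve,tube,hook] C=[spool,axle,gear]
Tick 4: prefer B, take valve from B; A=[-] B=[tube,hook] C=[spool,axle,gear,valve]
Tick 5: prefer A, take tube from B; A=[-] B=[hook] C=[spool,axle,gear,valve,tube]
Tick 6: prefer B, take hook from B; A=[-] B=[-] C=[spool,axle,gear,valve,tube,hook]
Tick 7: prefer A, both empty, nothing taken; A=[-] B=[-] C=[spool,axle,gear,valve,tube,hook]

Answer: spool axle gear valve tube hook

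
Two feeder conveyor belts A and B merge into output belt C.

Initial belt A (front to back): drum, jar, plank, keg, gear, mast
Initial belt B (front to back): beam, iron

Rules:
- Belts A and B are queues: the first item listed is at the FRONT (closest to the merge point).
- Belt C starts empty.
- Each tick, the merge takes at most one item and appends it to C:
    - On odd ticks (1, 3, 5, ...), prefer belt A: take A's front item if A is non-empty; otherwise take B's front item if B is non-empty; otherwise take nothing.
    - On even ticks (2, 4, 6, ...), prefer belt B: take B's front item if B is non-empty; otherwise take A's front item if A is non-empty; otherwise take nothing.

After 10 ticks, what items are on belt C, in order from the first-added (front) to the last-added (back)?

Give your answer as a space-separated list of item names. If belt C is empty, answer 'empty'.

Tick 1: prefer A, take drum from A; A=[jar,plank,keg,gear,mast] B=[beam,iron] C=[drum]
Tick 2: prefer B, take beam from B; A=[jar,plank,keg,gear,mast] B=[iron] C=[drum,beam]
Tick 3: prefer A, take jar from A; A=[plank,keg,gear,mast] B=[iron] C=[drum,beam,jar]
Tick 4: prefer B, take iron from B; A=[plank,keg,gear,mast] B=[-] C=[drum,beam,jar,iron]
Tick 5: prefer A, take plank from A; A=[keg,gear,mast] B=[-] C=[drum,beam,jar,iron,plank]
Tick 6: prefer B, take keg from A; A=[gear,mast] B=[-] C=[drum,beam,jar,iron,plank,keg]
Tick 7: prefer A, take gear from A; A=[mast] B=[-] C=[drum,beam,jar,iron,plank,keg,gear]
Tick 8: prefer B, take mast from A; A=[-] B=[-] C=[drum,beam,jar,iron,plank,keg,gear,mast]
Tick 9: prefer A, both empty, nothing taken; A=[-] B=[-] C=[drum,beam,jar,iron,plank,keg,gear,mast]
Tick 10: prefer B, both empty, nothing taken; A=[-] B=[-] C=[drum,beam,jar,iron,plank,keg,gear,mast]

Answer: drum beam jar iron plank keg gear mast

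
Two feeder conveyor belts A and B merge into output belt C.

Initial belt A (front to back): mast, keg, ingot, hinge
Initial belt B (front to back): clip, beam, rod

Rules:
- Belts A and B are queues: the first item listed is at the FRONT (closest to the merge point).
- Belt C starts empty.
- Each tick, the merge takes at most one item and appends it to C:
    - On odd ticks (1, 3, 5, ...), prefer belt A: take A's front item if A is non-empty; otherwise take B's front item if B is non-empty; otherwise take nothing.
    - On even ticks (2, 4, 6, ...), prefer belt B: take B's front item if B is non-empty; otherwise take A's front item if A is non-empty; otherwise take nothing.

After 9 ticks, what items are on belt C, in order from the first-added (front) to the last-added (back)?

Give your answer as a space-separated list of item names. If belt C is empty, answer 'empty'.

Answer: mast clip keg beam ingot rod hinge

Derivation:
Tick 1: prefer A, take mast from A; A=[keg,ingot,hinge] B=[clip,beam,rod] C=[mast]
Tick 2: prefer B, take clip from B; A=[keg,ingot,hinge] B=[beam,rod] C=[mast,clip]
Tick 3: prefer A, take keg from A; A=[ingot,hinge] B=[beam,rod] C=[mast,clip,keg]
Tick 4: prefer B, take beam from B; A=[ingot,hinge] B=[rod] C=[mast,clip,keg,beam]
Tick 5: prefer A, take ingot from A; A=[hinge] B=[rod] C=[mast,clip,keg,beam,ingot]
Tick 6: prefer B, take rod from B; A=[hinge] B=[-] C=[mast,clip,keg,beam,ingot,rod]
Tick 7: prefer A, take hinge from A; A=[-] B=[-] C=[mast,clip,keg,beam,ingot,rod,hinge]
Tick 8: prefer B, both empty, nothing taken; A=[-] B=[-] C=[mast,clip,keg,beam,ingot,rod,hinge]
Tick 9: prefer A, both empty, nothing taken; A=[-] B=[-] C=[mast,clip,keg,beam,ingot,rod,hinge]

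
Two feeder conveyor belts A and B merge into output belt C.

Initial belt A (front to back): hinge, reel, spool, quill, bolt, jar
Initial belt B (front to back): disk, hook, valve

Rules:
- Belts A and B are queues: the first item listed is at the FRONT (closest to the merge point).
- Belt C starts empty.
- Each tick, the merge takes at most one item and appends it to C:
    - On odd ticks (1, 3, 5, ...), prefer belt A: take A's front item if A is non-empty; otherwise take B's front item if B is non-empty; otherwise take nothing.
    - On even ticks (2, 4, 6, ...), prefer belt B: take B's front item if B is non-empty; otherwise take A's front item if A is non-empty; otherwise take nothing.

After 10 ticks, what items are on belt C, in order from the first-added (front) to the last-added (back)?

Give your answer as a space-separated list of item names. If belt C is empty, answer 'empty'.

Answer: hinge disk reel hook spool valve quill bolt jar

Derivation:
Tick 1: prefer A, take hinge from A; A=[reel,spool,quill,bolt,jar] B=[disk,hook,valve] C=[hinge]
Tick 2: prefer B, take disk from B; A=[reel,spool,quill,bolt,jar] B=[hook,valve] C=[hinge,disk]
Tick 3: prefer A, take reel from A; A=[spool,quill,bolt,jar] B=[hook,valve] C=[hinge,disk,reel]
Tick 4: prefer B, take hook from B; A=[spool,quill,bolt,jar] B=[valve] C=[hinge,disk,reel,hook]
Tick 5: prefer A, take spool from A; A=[quill,bolt,jar] B=[valve] C=[hinge,disk,reel,hook,spool]
Tick 6: prefer B, take valve from B; A=[quill,bolt,jar] B=[-] C=[hinge,disk,reel,hook,spool,valve]
Tick 7: prefer A, take quill from A; A=[bolt,jar] B=[-] C=[hinge,disk,reel,hook,spool,valve,quill]
Tick 8: prefer B, take bolt from A; A=[jar] B=[-] C=[hinge,disk,reel,hook,spool,valve,quill,bolt]
Tick 9: prefer A, take jar from A; A=[-] B=[-] C=[hinge,disk,reel,hook,spool,valve,quill,bolt,jar]
Tick 10: prefer B, both empty, nothing taken; A=[-] B=[-] C=[hinge,disk,reel,hook,spool,valve,quill,bolt,jar]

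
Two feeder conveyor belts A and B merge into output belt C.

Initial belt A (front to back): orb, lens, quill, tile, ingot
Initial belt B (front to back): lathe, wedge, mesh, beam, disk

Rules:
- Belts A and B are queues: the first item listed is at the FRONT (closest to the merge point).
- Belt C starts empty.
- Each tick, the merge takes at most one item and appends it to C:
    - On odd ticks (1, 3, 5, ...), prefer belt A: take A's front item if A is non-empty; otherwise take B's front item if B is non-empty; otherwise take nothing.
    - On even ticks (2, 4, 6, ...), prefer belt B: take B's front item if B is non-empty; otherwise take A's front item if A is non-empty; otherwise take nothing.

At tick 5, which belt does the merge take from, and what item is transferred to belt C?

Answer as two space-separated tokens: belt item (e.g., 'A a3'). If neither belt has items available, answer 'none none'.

Tick 1: prefer A, take orb from A; A=[lens,quill,tile,ingot] B=[lathe,wedge,mesh,beam,disk] C=[orb]
Tick 2: prefer B, take lathe from B; A=[lens,quill,tile,ingot] B=[wedge,mesh,beam,disk] C=[orb,lathe]
Tick 3: prefer A, take lens from A; A=[quill,tile,ingot] B=[wedge,mesh,beam,disk] C=[orb,lathe,lens]
Tick 4: prefer B, take wedge from B; A=[quill,tile,ingot] B=[mesh,beam,disk] C=[orb,lathe,lens,wedge]
Tick 5: prefer A, take quill from A; A=[tile,ingot] B=[mesh,beam,disk] C=[orb,lathe,lens,wedge,quill]

Answer: A quill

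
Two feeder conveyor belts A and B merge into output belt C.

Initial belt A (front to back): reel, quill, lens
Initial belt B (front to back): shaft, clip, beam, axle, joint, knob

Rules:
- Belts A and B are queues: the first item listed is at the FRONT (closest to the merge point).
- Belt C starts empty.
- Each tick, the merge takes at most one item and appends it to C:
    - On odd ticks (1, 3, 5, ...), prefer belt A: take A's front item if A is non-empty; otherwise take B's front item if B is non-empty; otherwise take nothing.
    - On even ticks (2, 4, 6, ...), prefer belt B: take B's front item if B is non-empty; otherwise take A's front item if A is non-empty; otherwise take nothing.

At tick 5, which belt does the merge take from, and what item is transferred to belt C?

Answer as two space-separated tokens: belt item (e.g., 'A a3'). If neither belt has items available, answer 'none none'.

Answer: A lens

Derivation:
Tick 1: prefer A, take reel from A; A=[quill,lens] B=[shaft,clip,beam,axle,joint,knob] C=[reel]
Tick 2: prefer B, take shaft from B; A=[quill,lens] B=[clip,beam,axle,joint,knob] C=[reel,shaft]
Tick 3: prefer A, take quill from A; A=[lens] B=[clip,beam,axle,joint,knob] C=[reel,shaft,quill]
Tick 4: prefer B, take clip from B; A=[lens] B=[beam,axle,joint,knob] C=[reel,shaft,quill,clip]
Tick 5: prefer A, take lens from A; A=[-] B=[beam,axle,joint,knob] C=[reel,shaft,quill,clip,lens]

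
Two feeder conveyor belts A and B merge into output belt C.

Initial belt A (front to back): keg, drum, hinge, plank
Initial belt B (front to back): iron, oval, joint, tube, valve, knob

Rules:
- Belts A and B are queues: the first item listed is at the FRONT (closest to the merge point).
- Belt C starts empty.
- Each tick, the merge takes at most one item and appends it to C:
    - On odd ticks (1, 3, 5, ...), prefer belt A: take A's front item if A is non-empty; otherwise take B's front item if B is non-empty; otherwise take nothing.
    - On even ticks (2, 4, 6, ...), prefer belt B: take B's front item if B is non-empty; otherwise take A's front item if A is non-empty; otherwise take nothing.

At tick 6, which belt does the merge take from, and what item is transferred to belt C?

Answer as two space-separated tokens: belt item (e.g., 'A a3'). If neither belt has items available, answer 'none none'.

Answer: B joint

Derivation:
Tick 1: prefer A, take keg from A; A=[drum,hinge,plank] B=[iron,oval,joint,tube,valve,knob] C=[keg]
Tick 2: prefer B, take iron from B; A=[drum,hinge,plank] B=[oval,joint,tube,valve,knob] C=[keg,iron]
Tick 3: prefer A, take drum from A; A=[hinge,plank] B=[oval,joint,tube,valve,knob] C=[keg,iron,drum]
Tick 4: prefer B, take oval from B; A=[hinge,plank] B=[joint,tube,valve,knob] C=[keg,iron,drum,oval]
Tick 5: prefer A, take hinge from A; A=[plank] B=[joint,tube,valve,knob] C=[keg,iron,drum,oval,hinge]
Tick 6: prefer B, take joint from B; A=[plank] B=[tube,valve,knob] C=[keg,iron,drum,oval,hinge,joint]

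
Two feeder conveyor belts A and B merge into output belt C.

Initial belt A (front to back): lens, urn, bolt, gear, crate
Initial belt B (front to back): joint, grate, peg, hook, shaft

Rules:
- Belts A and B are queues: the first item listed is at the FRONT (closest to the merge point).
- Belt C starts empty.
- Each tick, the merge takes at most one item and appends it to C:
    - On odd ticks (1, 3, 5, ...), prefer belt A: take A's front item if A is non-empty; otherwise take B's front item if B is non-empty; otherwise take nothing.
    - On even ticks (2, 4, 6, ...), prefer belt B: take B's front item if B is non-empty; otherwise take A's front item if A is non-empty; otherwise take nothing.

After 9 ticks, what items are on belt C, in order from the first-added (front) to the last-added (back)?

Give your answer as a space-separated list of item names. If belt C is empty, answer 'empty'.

Tick 1: prefer A, take lens from A; A=[urn,bolt,gear,crate] B=[joint,grate,peg,hook,shaft] C=[lens]
Tick 2: prefer B, take joint from B; A=[urn,bolt,gear,crate] B=[grate,peg,hook,shaft] C=[lens,joint]
Tick 3: prefer A, take urn from A; A=[bolt,gear,crate] B=[grate,peg,hook,shaft] C=[lens,joint,urn]
Tick 4: prefer B, take grate from B; A=[bolt,gear,crate] B=[peg,hook,shaft] C=[lens,joint,urn,grate]
Tick 5: prefer A, take bolt from A; A=[gear,crate] B=[peg,hook,shaft] C=[lens,joint,urn,grate,bolt]
Tick 6: prefer B, take peg from B; A=[gear,crate] B=[hook,shaft] C=[lens,joint,urn,grate,bolt,peg]
Tick 7: prefer A, take gear from A; A=[crate] B=[hook,shaft] C=[lens,joint,urn,grate,bolt,peg,gear]
Tick 8: prefer B, take hook from B; A=[crate] B=[shaft] C=[lens,joint,urn,grate,bolt,peg,gear,hook]
Tick 9: prefer A, take crate from A; A=[-] B=[shaft] C=[lens,joint,urn,grate,bolt,peg,gear,hook,crate]

Answer: lens joint urn grate bolt peg gear hook crate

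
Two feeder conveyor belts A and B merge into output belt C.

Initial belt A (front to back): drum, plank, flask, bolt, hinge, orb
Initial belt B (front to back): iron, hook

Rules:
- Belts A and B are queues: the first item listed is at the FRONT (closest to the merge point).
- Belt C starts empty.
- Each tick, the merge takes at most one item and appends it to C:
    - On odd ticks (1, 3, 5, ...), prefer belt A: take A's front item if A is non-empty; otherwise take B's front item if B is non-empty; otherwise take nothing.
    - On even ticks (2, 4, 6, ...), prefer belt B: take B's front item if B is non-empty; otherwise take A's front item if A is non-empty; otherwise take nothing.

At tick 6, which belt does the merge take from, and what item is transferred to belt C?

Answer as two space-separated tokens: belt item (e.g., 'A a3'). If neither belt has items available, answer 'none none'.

Tick 1: prefer A, take drum from A; A=[plank,flask,bolt,hinge,orb] B=[iron,hook] C=[drum]
Tick 2: prefer B, take iron from B; A=[plank,flask,bolt,hinge,orb] B=[hook] C=[drum,iron]
Tick 3: prefer A, take plank from A; A=[flask,bolt,hinge,orb] B=[hook] C=[drum,iron,plank]
Tick 4: prefer B, take hook from B; A=[flask,bolt,hinge,orb] B=[-] C=[drum,iron,plank,hook]
Tick 5: prefer A, take flask from A; A=[bolt,hinge,orb] B=[-] C=[drum,iron,plank,hook,flask]
Tick 6: prefer B, take bolt from A; A=[hinge,orb] B=[-] C=[drum,iron,plank,hook,flask,bolt]

Answer: A bolt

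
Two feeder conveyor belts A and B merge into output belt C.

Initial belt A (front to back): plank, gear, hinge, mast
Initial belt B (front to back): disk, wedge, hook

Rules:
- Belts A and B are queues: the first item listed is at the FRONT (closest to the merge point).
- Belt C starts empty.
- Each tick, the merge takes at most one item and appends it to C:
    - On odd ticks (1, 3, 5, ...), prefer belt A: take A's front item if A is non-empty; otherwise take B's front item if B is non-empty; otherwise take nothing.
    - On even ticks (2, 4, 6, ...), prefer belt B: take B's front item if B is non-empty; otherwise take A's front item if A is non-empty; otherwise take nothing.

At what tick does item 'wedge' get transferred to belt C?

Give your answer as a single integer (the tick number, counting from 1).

Answer: 4

Derivation:
Tick 1: prefer A, take plank from A; A=[gear,hinge,mast] B=[disk,wedge,hook] C=[plank]
Tick 2: prefer B, take disk from B; A=[gear,hinge,mast] B=[wedge,hook] C=[plank,disk]
Tick 3: prefer A, take gear from A; A=[hinge,mast] B=[wedge,hook] C=[plank,disk,gear]
Tick 4: prefer B, take wedge from B; A=[hinge,mast] B=[hook] C=[plank,disk,gear,wedge]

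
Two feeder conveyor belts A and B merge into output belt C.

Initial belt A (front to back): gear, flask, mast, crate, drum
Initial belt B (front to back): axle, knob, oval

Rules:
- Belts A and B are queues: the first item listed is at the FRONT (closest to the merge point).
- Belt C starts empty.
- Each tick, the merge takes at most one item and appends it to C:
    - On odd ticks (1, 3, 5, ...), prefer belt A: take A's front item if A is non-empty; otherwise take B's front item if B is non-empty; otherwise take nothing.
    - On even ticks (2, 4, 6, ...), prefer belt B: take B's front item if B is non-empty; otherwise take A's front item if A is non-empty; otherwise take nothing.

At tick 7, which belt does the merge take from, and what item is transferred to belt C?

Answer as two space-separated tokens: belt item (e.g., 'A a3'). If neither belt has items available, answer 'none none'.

Answer: A crate

Derivation:
Tick 1: prefer A, take gear from A; A=[flask,mast,crate,drum] B=[axle,knob,oval] C=[gear]
Tick 2: prefer B, take axle from B; A=[flask,mast,crate,drum] B=[knob,oval] C=[gear,axle]
Tick 3: prefer A, take flask from A; A=[mast,crate,drum] B=[knob,oval] C=[gear,axle,flask]
Tick 4: prefer B, take knob from B; A=[mast,crate,drum] B=[oval] C=[gear,axle,flask,knob]
Tick 5: prefer A, take mast from A; A=[crate,drum] B=[oval] C=[gear,axle,flask,knob,mast]
Tick 6: prefer B, take oval from B; A=[crate,drum] B=[-] C=[gear,axle,flask,knob,mast,oval]
Tick 7: prefer A, take crate from A; A=[drum] B=[-] C=[gear,axle,flask,knob,mast,oval,crate]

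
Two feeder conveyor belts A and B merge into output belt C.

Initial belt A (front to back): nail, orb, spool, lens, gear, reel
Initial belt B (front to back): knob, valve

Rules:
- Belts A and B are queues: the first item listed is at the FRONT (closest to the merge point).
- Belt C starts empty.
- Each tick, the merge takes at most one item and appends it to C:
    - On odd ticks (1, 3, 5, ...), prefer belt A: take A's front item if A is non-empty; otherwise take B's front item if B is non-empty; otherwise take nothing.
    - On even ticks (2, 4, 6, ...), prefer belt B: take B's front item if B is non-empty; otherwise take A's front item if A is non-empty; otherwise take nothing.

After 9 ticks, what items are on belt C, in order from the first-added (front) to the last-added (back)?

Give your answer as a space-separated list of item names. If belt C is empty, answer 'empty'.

Tick 1: prefer A, take nail from A; A=[orb,spool,lens,gear,reel] B=[knob,valve] C=[nail]
Tick 2: prefer B, take knob from B; A=[orb,spool,lens,gear,reel] B=[valve] C=[nail,knob]
Tick 3: prefer A, take orb from A; A=[spool,lens,gear,reel] B=[valve] C=[nail,knob,orb]
Tick 4: prefer B, take valve from B; A=[spool,lens,gear,reel] B=[-] C=[nail,knob,orb,valve]
Tick 5: prefer A, take spool from A; A=[lens,gear,reel] B=[-] C=[nail,knob,orb,valve,spool]
Tick 6: prefer B, take lens from A; A=[gear,reel] B=[-] C=[nail,knob,orb,valve,spool,lens]
Tick 7: prefer A, take gear from A; A=[reel] B=[-] C=[nail,knob,orb,valve,spool,lens,gear]
Tick 8: prefer B, take reel from A; A=[-] B=[-] C=[nail,knob,orb,valve,spool,lens,gear,reel]
Tick 9: prefer A, both empty, nothing taken; A=[-] B=[-] C=[nail,knob,orb,valve,spool,lens,gear,reel]

Answer: nail knob orb valve spool lens gear reel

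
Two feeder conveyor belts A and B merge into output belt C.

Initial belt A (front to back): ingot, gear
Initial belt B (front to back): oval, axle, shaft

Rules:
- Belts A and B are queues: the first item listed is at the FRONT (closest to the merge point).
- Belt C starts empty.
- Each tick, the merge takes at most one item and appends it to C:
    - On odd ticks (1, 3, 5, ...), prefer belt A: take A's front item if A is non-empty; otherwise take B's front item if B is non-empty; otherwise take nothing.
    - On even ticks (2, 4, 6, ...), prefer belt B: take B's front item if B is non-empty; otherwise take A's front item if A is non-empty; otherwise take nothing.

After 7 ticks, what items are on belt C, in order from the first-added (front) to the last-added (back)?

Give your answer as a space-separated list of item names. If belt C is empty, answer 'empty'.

Tick 1: prefer A, take ingot from A; A=[gear] B=[oval,axle,shaft] C=[ingot]
Tick 2: prefer B, take oval from B; A=[gear] B=[axle,shaft] C=[ingot,oval]
Tick 3: prefer A, take gear from A; A=[-] B=[axle,shaft] C=[ingot,oval,gear]
Tick 4: prefer B, take axle from B; A=[-] B=[shaft] C=[ingot,oval,gear,axle]
Tick 5: prefer A, take shaft from B; A=[-] B=[-] C=[ingot,oval,gear,axle,shaft]
Tick 6: prefer B, both empty, nothing taken; A=[-] B=[-] C=[ingot,oval,gear,axle,shaft]
Tick 7: prefer A, both empty, nothing taken; A=[-] B=[-] C=[ingot,oval,gear,axle,shaft]

Answer: ingot oval gear axle shaft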